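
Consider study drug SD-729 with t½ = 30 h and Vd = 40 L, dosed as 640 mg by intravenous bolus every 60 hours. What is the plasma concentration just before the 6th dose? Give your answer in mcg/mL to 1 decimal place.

5.3 mcg/mL

f = (1/2)^(τ/t½) = (1/2)^(60/30) ≈ 0.2500.
C₀ = D/Vd = 640/40 ≈ 16.000 mcg/mL.
Before the 6th dose, 5 doses have been given. Superposition: Cmin = C₀·(f + f² + … + f^5).
≈ 16.000 × (0.2500 + 0.0625 + 0.0156 + 0.0039 + 0.0010) ≈ 16.000 × 0.3330 ≈ 5.328 mcg/mL.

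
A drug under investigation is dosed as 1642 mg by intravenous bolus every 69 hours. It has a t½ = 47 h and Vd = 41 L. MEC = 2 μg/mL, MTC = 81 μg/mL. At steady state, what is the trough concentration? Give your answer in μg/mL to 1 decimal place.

22.7 μg/mL

τ/t½ = 69/47 ≈ 1.4681, so fraction remaining f = (1/2)^(69/47) ≈ 0.3615.
At steady state, accumulation factor R = 1/(1 − e^(−kτ)) ≈ 1.5662.
Each bolus raises the concentration by D/Vd = 1642/41 ≈ 40.049 μg/mL.
Steady-state peak Cmax,ss = C₀·R ≈ 40.049 × 1.5662 ≈ 62.725 μg/mL.
Steady-state trough Cmin,ss = Cmax,ss·f ≈ 62.725 × 0.3615 ≈ 22.675 μg/mL.
Trough 22.7 μg/mL vs MEC 2 μg/mL: adequate.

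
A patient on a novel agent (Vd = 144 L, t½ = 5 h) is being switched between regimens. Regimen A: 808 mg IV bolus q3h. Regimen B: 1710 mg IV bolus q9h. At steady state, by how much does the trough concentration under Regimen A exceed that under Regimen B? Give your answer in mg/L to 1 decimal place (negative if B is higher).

Regimen A: f = (1/2)^(3/5) ≈ 0.6598; Cmin,ss = (808/144)·f/(1−f) ≈ 10.882 mg/L.
Regimen B: f = (1/2)^(9/5) ≈ 0.2872; Cmin,ss = (1710/144)·f/(1−f) ≈ 4.785 mg/L.
Difference ≈ 10.882 − 4.785 ≈ 6.097 mg/L.

6.1 mg/L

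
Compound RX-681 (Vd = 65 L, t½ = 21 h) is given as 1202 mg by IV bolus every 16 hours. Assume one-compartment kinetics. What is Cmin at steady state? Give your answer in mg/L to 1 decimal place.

Over one 16-h interval, 16/21 ≈ 0.7619 half-lives elapse, leaving f ≈ 0.5897 of each dose.
At steady state, accumulation factor R = 1/(1 − e^(−kτ)) ≈ 2.4372.
Single-dose peak C₀ = D/Vd = 1202/65 ≈ 18.492 mg/L.
Cmax,ss = C₀/(1 − f) ≈ 18.492/0.4103 ≈ 45.069 mg/L.
Steady-state trough Cmin,ss = Cmax,ss·f ≈ 45.069 × 0.5897 ≈ 26.577 mg/L.

26.6 mg/L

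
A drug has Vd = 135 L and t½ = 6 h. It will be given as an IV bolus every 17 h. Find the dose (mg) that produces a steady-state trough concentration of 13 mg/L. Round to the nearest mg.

τ/t½ = 17/6 ≈ 2.8333, so f = (1/2)^(17/6) ≈ 0.140308.
Cmin,ss = (D/Vd)·f/(1−f), so D = Cmin,ss·Vd·(1−f)/f.
D = 13 × 135 × (1−f)/f ≈ 13 × 135 × 6.12718 ≈ 10753.20 mg.

10753 mg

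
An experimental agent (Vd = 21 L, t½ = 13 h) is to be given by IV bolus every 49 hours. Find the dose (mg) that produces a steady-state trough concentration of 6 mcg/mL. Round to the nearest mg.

1592 mg

τ/t½ = 49/13 ≈ 3.7692, so f = (1/2)^(49/13) ≈ 0.073341.
Cmin,ss = (D/Vd)·f/(1−f), so D = Cmin,ss·Vd·(1−f)/f.
D = 6 × 21 × (1−f)/f ≈ 6 × 21 × 12.63494 ≈ 1592.00 mg.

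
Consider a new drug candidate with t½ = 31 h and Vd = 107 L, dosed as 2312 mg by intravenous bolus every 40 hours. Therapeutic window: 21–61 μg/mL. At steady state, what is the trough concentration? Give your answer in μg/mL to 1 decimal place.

k = ln2/t½ = ln2/31 ≈ 0.022360 h⁻¹; fraction remaining f = e^(−kτ) = e^(−0.022360×40) ≈ 0.4089.
Accumulation ratio R = 1/(1 − f) ≈ 1/0.5911 ≈ 1.6918.
Each bolus raises the concentration by D/Vd = 2312/107 ≈ 21.607 μg/mL.
Steady-state peak Cmax,ss = C₀·R ≈ 21.607 × 1.6918 ≈ 36.555 μg/mL.
Steady-state trough Cmin,ss = Cmax,ss·f ≈ 36.555 × 0.4089 ≈ 14.947 μg/mL.
Trough 14.9 μg/mL vs MEC 21 μg/mL: subtherapeutic.

14.9 μg/mL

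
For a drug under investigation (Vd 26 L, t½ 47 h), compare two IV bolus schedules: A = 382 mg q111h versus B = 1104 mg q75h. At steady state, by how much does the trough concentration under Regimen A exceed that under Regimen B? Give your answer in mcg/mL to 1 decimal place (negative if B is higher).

Regimen A: f = (1/2)^(111/47) ≈ 0.1946; Cmin,ss = (382/26)·f/(1−f) ≈ 3.550 mcg/mL.
Regimen B: f = (1/2)^(75/47) ≈ 0.3309; Cmin,ss = (1104/26)·f/(1−f) ≈ 20.999 mcg/mL.
Difference ≈ 3.550 − 20.999 ≈ -17.449 mcg/mL.

-17.4 mcg/mL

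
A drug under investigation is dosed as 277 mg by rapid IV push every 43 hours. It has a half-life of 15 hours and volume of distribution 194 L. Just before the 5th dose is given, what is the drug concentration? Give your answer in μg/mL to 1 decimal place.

f = (1/2)^(τ/t½) = (1/2)^(43/15) ≈ 0.1371.
C₀ = D/Vd = 277/194 ≈ 1.428 μg/mL.
Before the 5th dose, 4 doses have been given. Superposition: Cmin = C₀·(f + f² + … + f^4).
≈ 1.428 × (0.1371 + 0.0188 + 0.0026 + 0.0004) ≈ 1.428 × 0.1589 ≈ 0.227 μg/mL.

0.2 μg/mL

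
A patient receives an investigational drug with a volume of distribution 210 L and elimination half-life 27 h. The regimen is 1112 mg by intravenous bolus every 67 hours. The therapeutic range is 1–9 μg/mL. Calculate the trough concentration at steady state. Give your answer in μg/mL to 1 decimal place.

τ/t½ = 67/27 ≈ 2.4815, so fraction remaining f = (1/2)^(67/27) ≈ 0.1791.
Single-dose peak C₀ = D/Vd = 1112/210 ≈ 5.295 μg/mL.
Steady-state trough Cmin,ss = C₀·f/(1−f) ≈ 5.295 × 0.1791/0.8209 ≈ 1.155 μg/mL.
Trough 1.2 μg/mL vs MEC 1 μg/mL: adequate.

1.2 μg/mL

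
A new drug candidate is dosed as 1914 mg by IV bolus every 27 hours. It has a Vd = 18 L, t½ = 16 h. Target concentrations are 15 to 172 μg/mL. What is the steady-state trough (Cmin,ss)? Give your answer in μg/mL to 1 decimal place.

k = ln2/t½ = ln2/16 ≈ 0.043322 h⁻¹; fraction remaining f = e^(−kτ) = e^(−0.043322×27) ≈ 0.3105.
Each bolus raises the concentration by D/Vd = 1914/18 ≈ 106.333 μg/mL.
Steady-state trough Cmin,ss = C₀·f/(1−f) ≈ 106.333 × 0.3105/0.6895 ≈ 47.885 μg/mL.
Trough 47.9 μg/mL vs MEC 15 μg/mL: adequate.

47.9 μg/mL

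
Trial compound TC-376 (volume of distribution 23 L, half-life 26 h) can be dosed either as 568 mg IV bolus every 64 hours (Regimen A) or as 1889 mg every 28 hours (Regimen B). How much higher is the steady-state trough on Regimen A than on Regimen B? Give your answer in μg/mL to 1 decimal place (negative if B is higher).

-68.5 μg/mL

Regimen A: f = (1/2)^(64/26) ≈ 0.1816; Cmin,ss = (568/23)·f/(1−f) ≈ 5.480 μg/mL.
Regimen B: f = (1/2)^(28/26) ≈ 0.4740; Cmin,ss = (1889/23)·f/(1−f) ≈ 74.011 μg/mL.
Difference ≈ 5.480 − 74.011 ≈ -68.531 μg/mL.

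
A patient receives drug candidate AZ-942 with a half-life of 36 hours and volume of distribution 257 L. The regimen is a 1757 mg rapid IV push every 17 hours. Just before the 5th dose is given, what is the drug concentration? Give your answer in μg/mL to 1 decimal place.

f = (1/2)^(τ/t½) = (1/2)^(17/36) ≈ 0.7209.
C₀ = D/Vd = 1757/257 ≈ 6.837 μg/mL.
Before the 5th dose, 4 doses have been given. Superposition: Cmin = C₀·(f + f² + … + f^4).
≈ 6.837 × (0.7209 + 0.5197 + 0.3746 + 0.2701) ≈ 6.837 × 1.8853 ≈ 12.890 μg/mL.

12.9 μg/mL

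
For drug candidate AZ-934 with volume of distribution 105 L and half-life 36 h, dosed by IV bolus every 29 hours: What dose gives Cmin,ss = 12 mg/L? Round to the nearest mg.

942 mg

τ/t½ = 29/36 ≈ 0.80556, so f = (1/2)^(29/36) ≈ 0.572142.
Cmin,ss = (D/Vd)·f/(1−f), so D = Cmin,ss·Vd·(1−f)/f.
D = 12 × 105 × (1−f)/f ≈ 12 × 105 × 0.74782 ≈ 942.25 mg.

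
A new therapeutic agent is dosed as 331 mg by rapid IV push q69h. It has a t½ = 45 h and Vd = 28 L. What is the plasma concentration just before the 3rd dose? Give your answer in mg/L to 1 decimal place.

5.5 mg/L

f = (1/2)^(τ/t½) = (1/2)^(69/45) ≈ 0.3455.
C₀ = D/Vd = 331/28 ≈ 11.821 mg/L.
Before the 3rd dose, 2 doses have been given. Superposition: Cmin = C₀·(f + f²).
≈ 11.821 × (0.3455 + 0.1194) ≈ 11.821 × 0.4649 ≈ 5.496 mg/L.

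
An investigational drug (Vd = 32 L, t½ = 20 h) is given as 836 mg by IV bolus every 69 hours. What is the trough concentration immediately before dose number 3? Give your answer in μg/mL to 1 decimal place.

f = (1/2)^(τ/t½) = (1/2)^(69/20) ≈ 0.0915.
C₀ = D/Vd = 836/32 ≈ 26.125 μg/mL.
Before the 3rd dose, 2 doses have been given. Superposition: Cmin = C₀·(f + f²).
≈ 26.125 × (0.0915 + 0.0084) ≈ 26.125 × 0.0999 ≈ 2.610 μg/mL.

2.6 μg/mL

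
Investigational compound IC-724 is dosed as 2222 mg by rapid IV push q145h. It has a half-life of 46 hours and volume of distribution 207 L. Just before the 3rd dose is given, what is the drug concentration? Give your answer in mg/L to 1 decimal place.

1.3 mg/L

f = (1/2)^(τ/t½) = (1/2)^(145/46) ≈ 0.1125.
C₀ = D/Vd = 2222/207 ≈ 10.734 mg/L.
Before the 3rd dose, 2 doses have been given. Superposition: Cmin = C₀·(f + f²).
≈ 10.734 × (0.1125 + 0.0127) ≈ 10.734 × 0.1252 ≈ 1.344 mg/L.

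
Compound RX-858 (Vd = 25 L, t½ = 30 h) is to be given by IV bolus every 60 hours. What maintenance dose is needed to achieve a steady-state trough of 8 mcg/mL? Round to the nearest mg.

600 mg

τ/t½ = 60/30 ≈ 2, so f = (1/2)^(60/30) ≈ 0.250000.
Cmin,ss = (D/Vd)·f/(1−f), so D = Cmin,ss·Vd·(1−f)/f.
D = 8 × 25 × (1−f)/f ≈ 8 × 25 × 3.00000 ≈ 600.00 mg.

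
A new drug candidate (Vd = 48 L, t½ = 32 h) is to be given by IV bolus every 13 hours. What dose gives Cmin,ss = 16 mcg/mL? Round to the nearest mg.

250 mg

τ/t½ = 13/32 ≈ 0.40625, so f = (1/2)^(13/32) ≈ 0.754582.
Cmin,ss = (D/Vd)·f/(1−f), so D = Cmin,ss·Vd·(1−f)/f.
D = 16 × 48 × (1−f)/f ≈ 16 × 48 × 0.32524 ≈ 249.78 mg.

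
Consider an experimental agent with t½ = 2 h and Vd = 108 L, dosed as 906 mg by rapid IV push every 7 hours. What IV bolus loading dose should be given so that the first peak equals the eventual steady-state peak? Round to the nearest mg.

f = (1/2)^(7/2) ≈ 0.088388; accumulation ratio R = 1/(1−f) ≈ 1.09696.
Loading dose to hit Cmax,ss on first dose: D_load = D_maint·R ≈ 906 × 1.09696 ≈ 993.85 mg.

994 mg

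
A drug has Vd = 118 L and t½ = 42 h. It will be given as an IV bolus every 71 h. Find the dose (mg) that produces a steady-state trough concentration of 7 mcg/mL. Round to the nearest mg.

τ/t½ = 71/42 ≈ 1.6905, so f = (1/2)^(71/42) ≈ 0.309825.
Cmin,ss = (D/Vd)·f/(1−f), so D = Cmin,ss·Vd·(1−f)/f.
D = 7 × 118 × (1−f)/f ≈ 7 × 118 × 2.22763 ≈ 1840.02 mg.

1840 mg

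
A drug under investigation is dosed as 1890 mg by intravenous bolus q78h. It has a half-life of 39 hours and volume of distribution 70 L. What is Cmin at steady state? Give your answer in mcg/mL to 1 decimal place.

9.0 mcg/mL

τ = 78 h = 2 half-lives, so f = (1/2)^2 = 0.25.
Accumulation ratio R = 1/(1 − f) = 1/0.75 = 4/3.
Single-dose peak C₀ = D/Vd = 1890/70 = 27 mcg/mL.
Steady-state peak Cmax,ss = C₀·R = 27 × 4/3 ≈ 36.000 mcg/mL.
Steady-state trough Cmin,ss = Cmax,ss·f ≈ 36.000 × 0.25 ≈ 9.000 mcg/mL.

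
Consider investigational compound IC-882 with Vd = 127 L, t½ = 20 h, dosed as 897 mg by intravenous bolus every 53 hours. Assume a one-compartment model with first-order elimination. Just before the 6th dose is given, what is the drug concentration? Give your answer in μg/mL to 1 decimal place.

1.3 μg/mL

f = (1/2)^(τ/t½) = (1/2)^(53/20) ≈ 0.1593.
C₀ = D/Vd = 897/127 ≈ 7.063 μg/mL.
Before the 6th dose, 5 doses have been given. Superposition: Cmin = C₀·(f + f² + … + f^5).
≈ 7.063 × (0.1593 + 0.0254 + 0.0040 + 0.0006 + 0.0001) ≈ 7.063 × 0.1894 ≈ 1.338 μg/mL.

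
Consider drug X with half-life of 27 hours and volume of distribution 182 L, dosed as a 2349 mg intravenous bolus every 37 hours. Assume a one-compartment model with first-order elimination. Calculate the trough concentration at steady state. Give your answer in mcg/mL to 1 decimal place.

8.1 mcg/mL

τ/t½ = 37/27 ≈ 1.3704, so fraction remaining f = (1/2)^(37/27) ≈ 0.3868.
Each bolus raises the concentration by D/Vd = 2349/182 ≈ 12.907 mcg/mL.
Steady-state trough Cmin,ss = C₀·f/(1−f) ≈ 12.907 × 0.3868/0.6132 ≈ 8.142 mcg/mL.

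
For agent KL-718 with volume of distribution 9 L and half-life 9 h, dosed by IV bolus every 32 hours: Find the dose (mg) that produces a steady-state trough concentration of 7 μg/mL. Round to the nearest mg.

678 mg

τ/t½ = 32/9 ≈ 3.5556, so f = (1/2)^(32/9) ≈ 0.085049.
Cmin,ss = (D/Vd)·f/(1−f), so D = Cmin,ss·Vd·(1−f)/f.
D = 7 × 9 × (1−f)/f ≈ 7 × 9 × 10.75793 ≈ 677.75 mg.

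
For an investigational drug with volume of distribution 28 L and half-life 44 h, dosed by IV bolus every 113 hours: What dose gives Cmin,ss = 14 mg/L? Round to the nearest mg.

1933 mg

τ/t½ = 113/44 ≈ 2.5682, so f = (1/2)^(113/44) ≈ 0.168617.
Cmin,ss = (D/Vd)·f/(1−f), so D = Cmin,ss·Vd·(1−f)/f.
D = 14 × 28 × (1−f)/f ≈ 14 × 28 × 4.93060 ≈ 1932.80 mg.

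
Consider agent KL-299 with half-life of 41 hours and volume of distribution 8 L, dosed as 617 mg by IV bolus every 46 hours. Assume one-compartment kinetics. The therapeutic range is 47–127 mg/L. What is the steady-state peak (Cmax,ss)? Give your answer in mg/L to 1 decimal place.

142.7 mg/L

Over one 46-h interval, 46/41 ≈ 1.122 half-lives elapse, leaving f ≈ 0.4595 of each dose.
At steady state, accumulation factor R = 1/(1 − e^(−kτ)) ≈ 1.8501.
Each bolus raises the concentration by D/Vd = 617/8 ≈ 77.125 mg/L.
Steady-state peak Cmax,ss = C₀·R ≈ 77.125 × 1.8501 ≈ 142.689 mg/L.
Peak 142.7 mg/L vs MTC 127 mg/L: exceeds toxic threshold.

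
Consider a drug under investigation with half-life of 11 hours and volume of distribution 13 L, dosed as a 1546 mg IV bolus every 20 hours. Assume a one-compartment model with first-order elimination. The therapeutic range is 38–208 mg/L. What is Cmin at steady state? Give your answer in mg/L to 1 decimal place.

47.1 mg/L

Over one 20-h interval, 20/11 ≈ 1.8182 half-lives elapse, leaving f ≈ 0.2836 of each dose.
Accumulation ratio R = 1/(1 − f) ≈ 1/0.7164 ≈ 1.3959.
Each bolus raises the concentration by D/Vd = 1546/13 ≈ 118.923 mg/L.
Cmax,ss = C₀/(1 − f) ≈ 118.923/0.7164 ≈ 166.001 mg/L.
One interval later, Cmin,ss = Cmax,ss·e^(−kτ) ≈ 166.001 × 0.2836 ≈ 47.078 mg/L.
Trough 47.1 mg/L vs MEC 38 mg/L: adequate.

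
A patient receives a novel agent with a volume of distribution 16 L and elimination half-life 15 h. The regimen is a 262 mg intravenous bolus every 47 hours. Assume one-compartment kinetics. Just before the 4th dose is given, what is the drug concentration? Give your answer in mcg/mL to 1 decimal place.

f = (1/2)^(τ/t½) = (1/2)^(47/15) ≈ 0.1140.
C₀ = D/Vd = 262/16 ≈ 16.375 mcg/mL.
Before the 4th dose, 3 doses have been given. Superposition: Cmin = C₀·(f + f² + … + f^3).
≈ 16.375 × (0.1140 + 0.0130 + 0.0015) ≈ 16.375 × 0.1285 ≈ 2.104 mcg/mL.

2.1 mcg/mL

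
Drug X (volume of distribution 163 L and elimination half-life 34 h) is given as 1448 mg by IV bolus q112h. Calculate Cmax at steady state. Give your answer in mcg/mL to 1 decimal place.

τ/t½ = 112/34 ≈ 3.2941, so fraction remaining f = (1/2)^(112/34) ≈ 0.1019.
Accumulation ratio R = 1/(1 − f) ≈ 1/0.8981 ≈ 1.1135.
Each bolus raises the concentration by D/Vd = 1448/163 ≈ 8.883 mcg/mL.
Cmax,ss = C₀/(1 − f) ≈ 8.883/0.8981 ≈ 9.891 mcg/mL.

9.9 mcg/mL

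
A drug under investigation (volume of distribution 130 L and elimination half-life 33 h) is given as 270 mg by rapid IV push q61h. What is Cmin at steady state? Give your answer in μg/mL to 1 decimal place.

0.8 μg/mL

Over one 61-h interval, 61/33 ≈ 1.8485 half-lives elapse, leaving f ≈ 0.2777 of each dose.
Each bolus raises the concentration by D/Vd = 270/130 ≈ 2.077 μg/mL.
Steady-state trough Cmin,ss = C₀·f/(1−f) ≈ 2.077 × 0.2777/0.7223 ≈ 0.799 μg/mL.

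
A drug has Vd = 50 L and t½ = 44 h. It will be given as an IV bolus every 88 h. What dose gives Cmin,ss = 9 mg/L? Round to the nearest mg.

1350 mg

τ/t½ = 88/44 ≈ 2, so f = (1/2)^(88/44) ≈ 0.250000.
Cmin,ss = (D/Vd)·f/(1−f), so D = Cmin,ss·Vd·(1−f)/f.
D = 9 × 50 × (1−f)/f ≈ 9 × 50 × 3.00000 ≈ 1350.00 mg.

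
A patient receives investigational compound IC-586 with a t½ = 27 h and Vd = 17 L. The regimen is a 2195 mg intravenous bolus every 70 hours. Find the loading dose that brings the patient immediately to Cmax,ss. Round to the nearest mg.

2631 mg

f = (1/2)^(70/27) ≈ 0.165788; accumulation ratio R = 1/(1−f) ≈ 1.19874.
Loading dose to hit Cmax,ss on first dose: D_load = D_maint·R ≈ 2195 × 1.19874 ≈ 2631.23 mg.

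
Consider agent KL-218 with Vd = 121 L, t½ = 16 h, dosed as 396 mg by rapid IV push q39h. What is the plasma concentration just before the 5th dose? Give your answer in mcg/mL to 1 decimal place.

0.7 mcg/mL

f = (1/2)^(τ/t½) = (1/2)^(39/16) ≈ 0.1846.
C₀ = D/Vd = 396/121 ≈ 3.273 mcg/mL.
Before the 5th dose, 4 doses have been given. Superposition: Cmin = C₀·(f + f² + … + f^4).
≈ 3.273 × (0.1846 + 0.0341 + 0.0063 + 0.0012) ≈ 3.273 × 0.2262 ≈ 0.740 mcg/mL.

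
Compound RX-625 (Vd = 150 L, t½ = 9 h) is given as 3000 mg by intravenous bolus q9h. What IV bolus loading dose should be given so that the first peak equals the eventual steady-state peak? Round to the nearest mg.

f = (1/2)^(9/9) ≈ 0.500000; accumulation ratio R = 1/(1−f) ≈ 2.00000.
Loading dose to hit Cmax,ss on first dose: D_load = D_maint·R ≈ 3000 × 2.00000 ≈ 6000.00 mg.

6000 mg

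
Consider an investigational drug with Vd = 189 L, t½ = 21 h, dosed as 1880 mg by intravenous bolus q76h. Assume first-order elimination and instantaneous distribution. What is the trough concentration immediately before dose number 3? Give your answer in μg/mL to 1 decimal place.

0.9 μg/mL

f = (1/2)^(τ/t½) = (1/2)^(76/21) ≈ 0.0814.
C₀ = D/Vd = 1880/189 ≈ 9.947 μg/mL.
Before the 3rd dose, 2 doses have been given. Superposition: Cmin = C₀·(f + f²).
≈ 9.947 × (0.0814 + 0.0066) ≈ 9.947 × 0.0880 ≈ 0.875 μg/mL.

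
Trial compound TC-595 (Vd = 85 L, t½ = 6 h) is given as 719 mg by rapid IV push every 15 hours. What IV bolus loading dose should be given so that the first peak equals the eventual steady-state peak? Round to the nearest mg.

f = (1/2)^(15/6) ≈ 0.176777; accumulation ratio R = 1/(1−f) ≈ 1.21474.
Loading dose to hit Cmax,ss on first dose: D_load = D_maint·R ≈ 719 × 1.21474 ≈ 873.40 mg.

873 mg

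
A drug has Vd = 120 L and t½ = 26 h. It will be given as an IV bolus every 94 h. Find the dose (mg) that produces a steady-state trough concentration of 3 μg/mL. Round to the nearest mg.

τ/t½ = 94/26 ≈ 3.6154, so f = (1/2)^(94/26) ≈ 0.081594.
Cmin,ss = (D/Vd)·f/(1−f), so D = Cmin,ss·Vd·(1−f)/f.
D = 3 × 120 × (1−f)/f ≈ 3 × 120 × 11.25580 ≈ 4052.09 mg.

4052 mg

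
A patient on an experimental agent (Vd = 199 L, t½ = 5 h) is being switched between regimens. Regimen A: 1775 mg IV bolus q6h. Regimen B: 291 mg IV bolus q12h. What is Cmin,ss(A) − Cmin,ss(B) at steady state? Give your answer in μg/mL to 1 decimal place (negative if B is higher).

6.5 μg/mL

Regimen A: f = (1/2)^(6/5) ≈ 0.4353; Cmin,ss = (1775/199)·f/(1−f) ≈ 6.876 μg/mL.
Regimen B: f = (1/2)^(12/5) ≈ 0.1895; Cmin,ss = (291/199)·f/(1−f) ≈ 0.342 μg/mL.
Difference ≈ 6.876 − 0.342 ≈ 6.534 μg/mL.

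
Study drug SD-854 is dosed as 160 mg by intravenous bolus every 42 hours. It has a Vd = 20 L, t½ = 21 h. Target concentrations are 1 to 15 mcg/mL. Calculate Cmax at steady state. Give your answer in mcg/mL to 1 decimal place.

τ = 42 h = 2 half-lives, so f = (1/2)^2 = 0.25.
Accumulation ratio R = 1/(1 − f) = 1/0.75 = 4/3.
Single-dose peak C₀ = D/Vd = 160/20 = 8 mcg/mL.
Steady-state peak Cmax,ss = C₀·R = 8 × 4/3 ≈ 10.667 mcg/mL.
Peak 10.7 mcg/mL vs MTC 15 mcg/mL: below toxic threshold.

10.7 mcg/mL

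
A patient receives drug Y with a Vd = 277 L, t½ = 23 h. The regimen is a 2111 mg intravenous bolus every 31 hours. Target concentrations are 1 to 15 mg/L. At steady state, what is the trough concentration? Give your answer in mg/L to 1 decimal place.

k = ln2/t½ = ln2/23 ≈ 0.030137 h⁻¹; fraction remaining f = e^(−kτ) = e^(−0.030137×31) ≈ 0.3929.
Accumulation ratio R = 1/(1 − f) ≈ 1/0.6071 ≈ 1.6472.
Each bolus raises the concentration by D/Vd = 2111/277 ≈ 7.621 mg/L.
Cmax,ss = C₀/(1 − f) ≈ 7.621/0.6071 ≈ 12.553 mg/L.
Steady-state trough Cmin,ss = Cmax,ss·f ≈ 12.553 × 0.3929 ≈ 4.932 mg/L.
Trough 4.9 mg/L vs MEC 1 mg/L: adequate.

4.9 mg/L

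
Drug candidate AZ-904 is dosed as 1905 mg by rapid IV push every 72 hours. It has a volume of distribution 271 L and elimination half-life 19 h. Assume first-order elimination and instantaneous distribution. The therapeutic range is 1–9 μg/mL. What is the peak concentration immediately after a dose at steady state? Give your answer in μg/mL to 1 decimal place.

k = ln2/t½ = ln2/19 ≈ 0.036481 h⁻¹; fraction remaining f = e^(−kτ) = e^(−0.036481×72) ≈ 0.0723.
Accumulation ratio R = 1/(1 − f) ≈ 1/0.9277 ≈ 1.0779.
Single-dose peak C₀ = D/Vd = 1905/271 ≈ 7.030 μg/mL.
Steady-state peak Cmax,ss = C₀·R ≈ 7.030 × 1.0779 ≈ 7.578 μg/mL.
Peak 7.6 μg/mL vs MTC 9 μg/mL: below toxic threshold.

7.6 μg/mL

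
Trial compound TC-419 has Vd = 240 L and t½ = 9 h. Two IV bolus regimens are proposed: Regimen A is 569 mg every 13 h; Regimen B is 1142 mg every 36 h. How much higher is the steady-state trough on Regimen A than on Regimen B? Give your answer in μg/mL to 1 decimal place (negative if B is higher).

Regimen A: f = (1/2)^(13/9) ≈ 0.3674; Cmin,ss = (569/240)·f/(1−f) ≈ 1.377 μg/mL.
Regimen B: f = (1/2)^(36/9) ≈ 0.0625; Cmin,ss = (1142/240)·f/(1−f) ≈ 0.317 μg/mL.
Difference ≈ 1.377 − 0.317 ≈ 1.060 μg/mL.

1.1 μg/mL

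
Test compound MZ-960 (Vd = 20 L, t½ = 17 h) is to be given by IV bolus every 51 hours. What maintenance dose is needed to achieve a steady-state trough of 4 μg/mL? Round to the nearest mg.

560 mg

τ/t½ = 51/17 ≈ 3, so f = (1/2)^(51/17) ≈ 0.125000.
Cmin,ss = (D/Vd)·f/(1−f), so D = Cmin,ss·Vd·(1−f)/f.
D = 4 × 20 × (1−f)/f ≈ 4 × 20 × 7.00000 ≈ 560.00 mg.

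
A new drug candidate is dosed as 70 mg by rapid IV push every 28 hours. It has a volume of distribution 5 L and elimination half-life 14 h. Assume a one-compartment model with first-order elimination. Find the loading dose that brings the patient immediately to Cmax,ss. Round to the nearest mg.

93 mg

f = (1/2)^(28/14) ≈ 0.250000; accumulation ratio R = 1/(1−f) ≈ 1.33333.
Loading dose to hit Cmax,ss on first dose: D_load = D_maint·R ≈ 70 × 1.33333 ≈ 93.33 mg.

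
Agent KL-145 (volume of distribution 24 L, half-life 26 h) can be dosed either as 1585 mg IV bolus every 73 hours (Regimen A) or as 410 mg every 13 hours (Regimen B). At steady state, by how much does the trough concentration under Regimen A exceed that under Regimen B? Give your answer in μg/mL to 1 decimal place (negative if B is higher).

Regimen A: f = (1/2)^(73/26) ≈ 0.1428; Cmin,ss = (1585/24)·f/(1−f) ≈ 11.002 μg/mL.
Regimen B: f = (1/2)^(13/26) ≈ 0.7071; Cmin,ss = (410/24)·f/(1−f) ≈ 41.241 μg/mL.
Difference ≈ 11.002 − 41.241 ≈ -30.239 μg/mL.

-30.2 μg/mL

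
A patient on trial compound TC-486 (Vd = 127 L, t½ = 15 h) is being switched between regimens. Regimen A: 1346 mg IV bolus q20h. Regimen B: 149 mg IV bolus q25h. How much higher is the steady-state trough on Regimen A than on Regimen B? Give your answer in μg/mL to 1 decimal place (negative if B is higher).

Regimen A: f = (1/2)^(20/15) ≈ 0.3969; Cmin,ss = (1346/127)·f/(1−f) ≈ 6.975 μg/mL.
Regimen B: f = (1/2)^(25/15) ≈ 0.3150; Cmin,ss = (149/127)·f/(1−f) ≈ 0.540 μg/mL.
Difference ≈ 6.975 − 0.540 ≈ 6.435 μg/mL.

6.4 μg/mL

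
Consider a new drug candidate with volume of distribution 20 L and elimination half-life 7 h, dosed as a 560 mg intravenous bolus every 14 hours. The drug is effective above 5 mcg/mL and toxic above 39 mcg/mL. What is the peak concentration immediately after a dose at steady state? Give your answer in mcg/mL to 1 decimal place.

The dosing interval is 2 half-lives, so f = 2^(−2) = 0.25.
At steady state, R = 1/(1 − 0.25) = 4/3.
Single-dose peak C₀ = D/Vd = 560/20 = 28 mcg/mL.
Steady-state peak Cmax,ss = C₀·R = 28 × 4/3 ≈ 37.333 mcg/mL.
Peak 37.3 mcg/mL vs MTC 39 mcg/mL: below toxic threshold.

37.3 mcg/mL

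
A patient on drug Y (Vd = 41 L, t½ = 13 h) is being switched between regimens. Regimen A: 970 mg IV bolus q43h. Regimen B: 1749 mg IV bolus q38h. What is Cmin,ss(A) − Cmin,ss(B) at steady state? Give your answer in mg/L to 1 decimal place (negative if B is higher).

-3.8 mg/L

Regimen A: f = (1/2)^(43/13) ≈ 0.1010; Cmin,ss = (970/41)·f/(1−f) ≈ 2.658 mg/L.
Regimen B: f = (1/2)^(38/13) ≈ 0.1318; Cmin,ss = (1749/41)·f/(1−f) ≈ 6.476 mg/L.
Difference ≈ 2.658 − 6.476 ≈ -3.818 mg/L.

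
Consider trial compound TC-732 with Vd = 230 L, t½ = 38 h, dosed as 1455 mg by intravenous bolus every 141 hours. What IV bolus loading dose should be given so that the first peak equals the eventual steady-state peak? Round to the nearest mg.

f = (1/2)^(141/38) ≈ 0.076387; accumulation ratio R = 1/(1−f) ≈ 1.08270.
Loading dose to hit Cmax,ss on first dose: D_load = D_maint·R ≈ 1455 × 1.08270 ≈ 1575.33 mg.

1575 mg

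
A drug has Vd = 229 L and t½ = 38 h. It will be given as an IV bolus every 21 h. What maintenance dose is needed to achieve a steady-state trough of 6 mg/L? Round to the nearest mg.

641 mg

τ/t½ = 21/38 ≈ 0.55263, so f = (1/2)^(21/38) ≈ 0.681775.
Cmin,ss = (D/Vd)·f/(1−f), so D = Cmin,ss·Vd·(1−f)/f.
D = 6 × 229 × (1−f)/f ≈ 6 × 229 × 0.46676 ≈ 641.33 mg.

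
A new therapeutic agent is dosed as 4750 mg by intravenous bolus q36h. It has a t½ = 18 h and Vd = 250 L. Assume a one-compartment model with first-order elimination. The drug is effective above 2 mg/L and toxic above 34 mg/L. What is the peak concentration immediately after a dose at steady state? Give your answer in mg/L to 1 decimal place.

τ = 36 h = 2 half-lives, so f = (1/2)^2 = 0.25.
Accumulation ratio R = 1/(1 − f) = 1/0.75 = 4/3.
Single-dose peak C₀ = D/Vd = 4750/250 = 19 mg/L.
Steady-state peak Cmax,ss = C₀·R = 19 × 4/3 ≈ 25.333 mg/L.
Peak 25.3 mg/L vs MTC 34 mg/L: below toxic threshold.

25.3 mg/L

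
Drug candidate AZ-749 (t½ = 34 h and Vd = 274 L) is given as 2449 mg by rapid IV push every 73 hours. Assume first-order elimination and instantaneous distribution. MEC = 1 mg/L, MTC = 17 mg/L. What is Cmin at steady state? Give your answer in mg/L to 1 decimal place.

Over one 73-h interval, 73/34 ≈ 2.1471 half-lives elapse, leaving f ≈ 0.2258 of each dose.
Accumulation ratio R = 1/(1 − f) ≈ 1/0.7742 ≈ 1.2917.
Each bolus raises the concentration by D/Vd = 2449/274 ≈ 8.938 mg/L.
Cmax,ss = C₀/(1 − f) ≈ 8.938/0.7742 ≈ 11.545 mg/L.
One interval later, Cmin,ss = Cmax,ss·e^(−kτ) ≈ 11.545 × 0.2258 ≈ 2.607 mg/L.
Trough 2.6 mg/L vs MEC 1 mg/L: adequate.

2.6 mg/L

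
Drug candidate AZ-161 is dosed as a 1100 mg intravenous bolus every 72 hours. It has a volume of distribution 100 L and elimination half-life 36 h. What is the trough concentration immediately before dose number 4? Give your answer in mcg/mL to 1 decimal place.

3.6 mcg/mL

f = (1/2)^(τ/t½) = (1/2)^(72/36) ≈ 0.2500.
C₀ = D/Vd = 1100/100 ≈ 11.000 mcg/mL.
Before the 4th dose, 3 doses have been given. Superposition: Cmin = C₀·(f + f² + … + f^3).
≈ 11.000 × (0.2500 + 0.0625 + 0.0156) ≈ 11.000 × 0.3281 ≈ 3.609 mcg/mL.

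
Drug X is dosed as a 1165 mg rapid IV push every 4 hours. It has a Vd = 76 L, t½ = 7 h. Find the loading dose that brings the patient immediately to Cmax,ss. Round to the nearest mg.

f = (1/2)^(4/7) ≈ 0.672950; accumulation ratio R = 1/(1−f) ≈ 3.05764.
Loading dose to hit Cmax,ss on first dose: D_load = D_maint·R ≈ 1165 × 3.05764 ≈ 3562.15 mg.

3562 mg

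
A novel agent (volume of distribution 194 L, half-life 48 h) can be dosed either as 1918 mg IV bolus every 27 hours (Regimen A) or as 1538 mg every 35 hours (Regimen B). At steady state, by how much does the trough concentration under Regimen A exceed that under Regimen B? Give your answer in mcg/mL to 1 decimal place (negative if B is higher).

Regimen A: f = (1/2)^(27/48) ≈ 0.6771; Cmin,ss = (1918/194)·f/(1−f) ≈ 20.732 mcg/mL.
Regimen B: f = (1/2)^(35/48) ≈ 0.6033; Cmin,ss = (1538/194)·f/(1−f) ≈ 12.057 mcg/mL.
Difference ≈ 20.732 − 12.057 ≈ 8.675 mcg/mL.

8.7 mcg/mL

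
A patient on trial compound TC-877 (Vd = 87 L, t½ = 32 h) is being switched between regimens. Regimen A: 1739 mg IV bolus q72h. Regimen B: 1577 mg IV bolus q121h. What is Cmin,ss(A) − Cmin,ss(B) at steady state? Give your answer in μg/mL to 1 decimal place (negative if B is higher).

Regimen A: f = (1/2)^(72/32) ≈ 0.2102; Cmin,ss = (1739/87)·f/(1−f) ≈ 5.320 μg/mL.
Regimen B: f = (1/2)^(121/32) ≈ 0.0727; Cmin,ss = (1577/87)·f/(1−f) ≈ 1.421 μg/mL.
Difference ≈ 5.320 − 1.421 ≈ 3.899 μg/mL.

3.9 μg/mL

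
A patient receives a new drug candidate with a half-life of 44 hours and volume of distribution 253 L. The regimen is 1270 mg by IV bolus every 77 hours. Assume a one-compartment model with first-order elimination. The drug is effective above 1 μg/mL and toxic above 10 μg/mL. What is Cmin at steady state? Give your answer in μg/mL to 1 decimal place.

2.1 μg/mL

τ/t½ = 77/44 ≈ 1.75, so fraction remaining f = (1/2)^(77/44) ≈ 0.2973.
Accumulation ratio R = 1/(1 − f) ≈ 1/0.7027 ≈ 1.4231.
Each bolus raises the concentration by D/Vd = 1270/253 ≈ 5.020 μg/mL.
Steady-state peak Cmax,ss = C₀·R ≈ 5.020 × 1.4231 ≈ 7.144 μg/mL.
Steady-state trough Cmin,ss = Cmax,ss·f ≈ 7.144 × 0.2973 ≈ 2.124 μg/mL.
Trough 2.1 μg/mL vs MEC 1 μg/mL: adequate.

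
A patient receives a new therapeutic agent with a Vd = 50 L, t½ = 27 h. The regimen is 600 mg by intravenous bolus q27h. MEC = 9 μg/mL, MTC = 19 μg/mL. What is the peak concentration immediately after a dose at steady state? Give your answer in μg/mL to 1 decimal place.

The dosing interval is 1 half-life, so f = 2^(−1) = 0.5.
Accumulation ratio R = 1/(1 − f) = 1/0.5 = 2/1.
Single-dose peak C₀ = D/Vd = 600/50 = 12 μg/mL.
Steady-state peak Cmax,ss = C₀·R = 12 × 2/1 ≈ 24.000 μg/mL.
Peak 24.0 μg/mL vs MTC 19 μg/mL: exceeds toxic threshold.

24.0 μg/mL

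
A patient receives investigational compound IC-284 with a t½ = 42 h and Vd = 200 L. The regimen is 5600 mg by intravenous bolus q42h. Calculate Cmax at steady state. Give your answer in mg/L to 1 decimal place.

56.0 mg/L

τ = 42 h = 1 half-life, so f = (1/2)^1 = 0.5.
At steady state, R = 1/(1 − 0.5) = 2/1.
Single-dose peak C₀ = D/Vd = 5600/200 = 28 mg/L.
Steady-state peak Cmax,ss = C₀·R = 28 × 2/1 ≈ 56.000 mg/L.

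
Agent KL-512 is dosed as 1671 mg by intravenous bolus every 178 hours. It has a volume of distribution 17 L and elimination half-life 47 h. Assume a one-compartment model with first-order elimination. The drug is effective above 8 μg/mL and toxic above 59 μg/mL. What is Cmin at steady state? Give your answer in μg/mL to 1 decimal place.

7.7 μg/mL

Over one 178-h interval, 178/47 ≈ 3.7872 half-lives elapse, leaving f ≈ 0.0724 of each dose.
Accumulation ratio R = 1/(1 − f) ≈ 1/0.9276 ≈ 1.0781.
Single-dose peak C₀ = D/Vd = 1671/17 ≈ 98.294 μg/mL.
Cmax,ss = C₀/(1 − f) ≈ 98.294/0.9276 ≈ 105.966 μg/mL.
One interval later, Cmin,ss = Cmax,ss·e^(−kτ) ≈ 105.966 × 0.0724 ≈ 7.672 μg/mL.
Trough 7.7 μg/mL vs MEC 8 μg/mL: subtherapeutic.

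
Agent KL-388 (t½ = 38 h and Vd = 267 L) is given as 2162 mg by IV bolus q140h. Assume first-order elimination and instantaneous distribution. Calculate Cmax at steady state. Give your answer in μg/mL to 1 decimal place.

8.8 μg/mL

k = ln2/t½ = ln2/38 ≈ 0.018241 h⁻¹; fraction remaining f = e^(−kτ) = e^(−0.018241×140) ≈ 0.0778.
At steady state, accumulation factor R = 1/(1 − e^(−kτ)) ≈ 1.0844.
Single-dose peak C₀ = D/Vd = 2162/267 ≈ 8.097 μg/mL.
Cmax,ss = C₀/(1 − f) ≈ 8.097/0.9222 ≈ 8.780 μg/mL.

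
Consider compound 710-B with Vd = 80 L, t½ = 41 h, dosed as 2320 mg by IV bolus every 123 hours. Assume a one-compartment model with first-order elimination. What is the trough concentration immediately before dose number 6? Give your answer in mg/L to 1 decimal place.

f = (1/2)^(τ/t½) = (1/2)^(123/41) ≈ 0.1250.
C₀ = D/Vd = 2320/80 ≈ 29.000 mg/L.
Before the 6th dose, 5 doses have been given. Superposition: Cmin = C₀·(f + f² + … + f^5).
≈ 29.000 × (0.1250 + 0.0156 + 0.0020 + 0.0002 + 0.0000) ≈ 29.000 × 0.1428 ≈ 4.141 mg/L.

4.1 mg/L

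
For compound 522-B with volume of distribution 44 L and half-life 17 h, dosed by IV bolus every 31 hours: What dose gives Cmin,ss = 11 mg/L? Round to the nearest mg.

1229 mg

τ/t½ = 31/17 ≈ 1.8235, so f = (1/2)^(31/17) ≈ 0.282529.
Cmin,ss = (D/Vd)·f/(1−f), so D = Cmin,ss·Vd·(1−f)/f.
D = 11 × 44 × (1−f)/f ≈ 11 × 44 × 2.53946 ≈ 1229.10 mg.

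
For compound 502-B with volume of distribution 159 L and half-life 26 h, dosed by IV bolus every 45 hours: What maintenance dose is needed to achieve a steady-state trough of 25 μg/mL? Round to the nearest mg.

9218 mg

τ/t½ = 45/26 ≈ 1.7308, so f = (1/2)^(45/26) ≈ 0.301291.
Cmin,ss = (D/Vd)·f/(1−f), so D = Cmin,ss·Vd·(1−f)/f.
D = 25 × 159 × (1−f)/f ≈ 25 × 159 × 2.31905 ≈ 9218.22 mg.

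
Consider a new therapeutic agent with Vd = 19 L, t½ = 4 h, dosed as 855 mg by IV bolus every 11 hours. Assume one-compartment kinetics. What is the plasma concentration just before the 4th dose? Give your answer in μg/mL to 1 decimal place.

7.8 μg/mL

f = (1/2)^(τ/t½) = (1/2)^(11/4) ≈ 0.1487.
C₀ = D/Vd = 855/19 ≈ 45.000 μg/mL.
Before the 4th dose, 3 doses have been given. Superposition: Cmin = C₀·(f + f² + … + f^3).
≈ 45.000 × (0.1487 + 0.0221 + 0.0033) ≈ 45.000 × 0.1741 ≈ 7.835 μg/mL.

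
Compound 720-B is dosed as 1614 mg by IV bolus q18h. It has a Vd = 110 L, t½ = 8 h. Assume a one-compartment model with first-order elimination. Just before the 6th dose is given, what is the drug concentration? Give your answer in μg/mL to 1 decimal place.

f = (1/2)^(τ/t½) = (1/2)^(18/8) ≈ 0.2102.
C₀ = D/Vd = 1614/110 ≈ 14.673 μg/mL.
Before the 6th dose, 5 doses have been given. Superposition: Cmin = C₀·(f + f² + … + f^5).
≈ 14.673 × (0.2102 + 0.0442 + 0.0093 + 0.0020 + 0.0004) ≈ 14.673 × 0.2661 ≈ 3.904 μg/mL.

3.9 μg/mL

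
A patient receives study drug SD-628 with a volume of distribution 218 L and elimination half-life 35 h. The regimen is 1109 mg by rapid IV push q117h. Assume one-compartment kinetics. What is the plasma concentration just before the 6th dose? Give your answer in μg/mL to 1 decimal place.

0.6 μg/mL

f = (1/2)^(τ/t½) = (1/2)^(117/35) ≈ 0.0986.
C₀ = D/Vd = 1109/218 ≈ 5.087 μg/mL.
Before the 6th dose, 5 doses have been given. Superposition: Cmin = C₀·(f + f² + … + f^5).
≈ 5.087 × (0.0986 + 0.0097 + 0.0010 + 0.0001 + 0.0000) ≈ 5.087 × 0.1094 ≈ 0.557 μg/mL.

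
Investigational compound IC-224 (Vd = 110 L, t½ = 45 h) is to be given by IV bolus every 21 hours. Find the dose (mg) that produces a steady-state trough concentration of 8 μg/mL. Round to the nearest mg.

336 mg

τ/t½ = 21/45 ≈ 0.46667, so f = (1/2)^(21/45) ≈ 0.723635.
Cmin,ss = (D/Vd)·f/(1−f), so D = Cmin,ss·Vd·(1−f)/f.
D = 8 × 110 × (1−f)/f ≈ 8 × 110 × 0.38191 ≈ 336.08 mg.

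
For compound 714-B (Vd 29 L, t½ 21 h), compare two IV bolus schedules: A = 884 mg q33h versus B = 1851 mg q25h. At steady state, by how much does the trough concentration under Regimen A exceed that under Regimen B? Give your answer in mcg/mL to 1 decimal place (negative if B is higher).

Regimen A: f = (1/2)^(33/21) ≈ 0.3365; Cmin,ss = (884/29)·f/(1−f) ≈ 15.460 mcg/mL.
Regimen B: f = (1/2)^(25/21) ≈ 0.4382; Cmin,ss = (1851/29)·f/(1−f) ≈ 49.785 mcg/mL.
Difference ≈ 15.460 − 49.785 ≈ -34.325 mcg/mL.

-34.3 mcg/mL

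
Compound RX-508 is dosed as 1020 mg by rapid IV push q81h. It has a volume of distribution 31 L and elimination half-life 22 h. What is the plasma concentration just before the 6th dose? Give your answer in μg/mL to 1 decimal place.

f = (1/2)^(τ/t½) = (1/2)^(81/22) ≈ 0.0779.
C₀ = D/Vd = 1020/31 ≈ 32.903 μg/mL.
Before the 6th dose, 5 doses have been given. Superposition: Cmin = C₀·(f + f² + … + f^5).
≈ 32.903 × (0.0779 + 0.0061 + 0.0005 + 0.0000 + 0.0000) ≈ 32.903 × 0.0845 ≈ 2.780 μg/mL.

2.8 μg/mL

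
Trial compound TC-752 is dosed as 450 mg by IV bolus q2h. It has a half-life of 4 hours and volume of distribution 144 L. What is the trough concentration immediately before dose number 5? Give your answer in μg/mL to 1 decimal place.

5.7 μg/mL

f = (1/2)^(τ/t½) = (1/2)^(2/4) ≈ 0.7071.
C₀ = D/Vd = 450/144 ≈ 3.125 μg/mL.
Before the 5th dose, 4 doses have been given. Superposition: Cmin = C₀·(f + f² + … + f^4).
≈ 3.125 × (0.7071 + 0.5000 + 0.3535 + 0.2500) ≈ 3.125 × 1.8106 ≈ 5.658 μg/mL.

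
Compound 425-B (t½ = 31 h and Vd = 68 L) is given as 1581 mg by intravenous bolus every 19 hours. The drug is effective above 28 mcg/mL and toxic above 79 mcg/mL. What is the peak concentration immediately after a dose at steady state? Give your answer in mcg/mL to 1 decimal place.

67.2 mcg/mL

Over one 19-h interval, 19/31 ≈ 0.6129 half-lives elapse, leaving f ≈ 0.6539 of each dose.
At steady state, accumulation factor R = 1/(1 − e^(−kτ)) ≈ 2.8893.
Single-dose peak C₀ = D/Vd = 1581/68 ≈ 23.250 mcg/mL.
Steady-state peak Cmax,ss = C₀·R ≈ 23.250 × 2.8893 ≈ 67.176 mcg/mL.
Peak 67.2 mcg/mL vs MTC 79 mcg/mL: below toxic threshold.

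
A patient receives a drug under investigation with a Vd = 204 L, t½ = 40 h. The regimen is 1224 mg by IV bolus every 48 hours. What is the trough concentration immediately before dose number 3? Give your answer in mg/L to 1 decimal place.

f = (1/2)^(τ/t½) = (1/2)^(48/40) ≈ 0.4353.
C₀ = D/Vd = 1224/204 ≈ 6.000 mg/L.
Before the 3rd dose, 2 doses have been given. Superposition: Cmin = C₀·(f + f²).
≈ 6.000 × (0.4353 + 0.1895) ≈ 6.000 × 0.6248 ≈ 3.749 mg/L.

3.7 mg/L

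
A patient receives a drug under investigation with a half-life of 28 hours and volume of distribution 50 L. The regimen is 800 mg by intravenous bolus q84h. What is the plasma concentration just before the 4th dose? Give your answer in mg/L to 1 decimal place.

f = (1/2)^(τ/t½) = (1/2)^(84/28) ≈ 0.1250.
C₀ = D/Vd = 800/50 ≈ 16.000 mg/L.
Before the 4th dose, 3 doses have been given. Superposition: Cmin = C₀·(f + f² + … + f^3).
≈ 16.000 × (0.1250 + 0.0156 + 0.0020) ≈ 16.000 × 0.1426 ≈ 2.282 mg/L.

2.3 mg/L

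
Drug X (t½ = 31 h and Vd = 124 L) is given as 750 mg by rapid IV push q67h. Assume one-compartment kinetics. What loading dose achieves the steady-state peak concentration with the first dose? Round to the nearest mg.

966 mg

f = (1/2)^(67/31) ≈ 0.223556; accumulation ratio R = 1/(1−f) ≈ 1.28792.
Loading dose to hit Cmax,ss on first dose: D_load = D_maint·R ≈ 750 × 1.28792 ≈ 965.94 mg.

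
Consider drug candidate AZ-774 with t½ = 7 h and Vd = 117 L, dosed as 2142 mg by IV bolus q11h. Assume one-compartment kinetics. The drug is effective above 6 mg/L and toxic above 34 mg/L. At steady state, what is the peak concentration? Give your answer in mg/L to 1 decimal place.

27.6 mg/L

k = ln2/t½ = ln2/7 ≈ 0.099021 h⁻¹; fraction remaining f = e^(−kτ) = e^(−0.099021×11) ≈ 0.3365.
Accumulation ratio R = 1/(1 − f) ≈ 1/0.6635 ≈ 1.5072.
Single-dose peak C₀ = D/Vd = 2142/117 ≈ 18.308 mg/L.
Steady-state peak Cmax,ss = C₀·R ≈ 18.308 × 1.5072 ≈ 27.594 mg/L.
Peak 27.6 mg/L vs MTC 34 mg/L: below toxic threshold.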